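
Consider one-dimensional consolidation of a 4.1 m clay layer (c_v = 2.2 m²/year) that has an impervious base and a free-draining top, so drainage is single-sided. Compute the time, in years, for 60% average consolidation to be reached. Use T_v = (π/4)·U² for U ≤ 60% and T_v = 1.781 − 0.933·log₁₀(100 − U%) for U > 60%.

Drainage path length: H_d = H = 4.1 m (single drainage).
U ≤ 60%: T_v = (π/4)·U² = (π/4)×0.6² = 0.28274.
t = T_v·H_d²/c_v = 0.28274×4.1²/2.2 = 2.16 years.

t ≈ 2.16 years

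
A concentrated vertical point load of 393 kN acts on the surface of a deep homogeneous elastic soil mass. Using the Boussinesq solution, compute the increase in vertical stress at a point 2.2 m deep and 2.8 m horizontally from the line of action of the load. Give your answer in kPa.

Δσ_z ≈ 3.49 kPa

Boussinesq vertical stress below a point load on an elastic half-space:
Δσ_z = 3P/(2πz²) · [1 + (r/z)²]^(−5/2)
r/z = 2.8/2.2 = 1.2727; [1+(r/z)²]^(−5/2) = 0.090015.
Δσ_z = 3×393/(2π×2.2²) × 0.090015 = 38.769 × 0.090015 = 3.49 kPa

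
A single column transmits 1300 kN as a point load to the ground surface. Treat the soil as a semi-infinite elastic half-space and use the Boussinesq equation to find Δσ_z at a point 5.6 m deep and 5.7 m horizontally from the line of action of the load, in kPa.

Boussinesq vertical stress below a point load on an elastic half-space:
Δσ_z = 3P/(2πz²) · [1 + (r/z)²]^(−5/2)
r/z = 5.7/5.6 = 1.0179; [1+(r/z)²]^(−5/2) = 0.16906.
Δσ_z = 3×1300/(2π×5.6²) × 0.16906 = 19.793 × 0.16906 = 3.346 kPa

Δσ_z ≈ 3.35 kPa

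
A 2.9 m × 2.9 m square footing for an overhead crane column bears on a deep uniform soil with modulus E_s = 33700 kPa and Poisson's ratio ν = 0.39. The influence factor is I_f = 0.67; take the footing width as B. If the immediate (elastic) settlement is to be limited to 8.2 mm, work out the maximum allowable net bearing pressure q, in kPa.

q ≈ 168 kPa

S_e = q·B·(1−ν²)/E_s · I_f  ⇒  q = S_e·E_s / (B·(1−ν²)·I_f).
q = 0.0082 × 33700 / (2.9 × 0.8479 × 0.67) = 167.7 kPa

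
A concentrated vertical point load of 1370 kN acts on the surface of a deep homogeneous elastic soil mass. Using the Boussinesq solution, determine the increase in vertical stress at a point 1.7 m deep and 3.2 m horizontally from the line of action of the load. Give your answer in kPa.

Boussinesq vertical stress below a point load on an elastic half-space:
Δσ_z = 3P/(2πz²) · [1 + (r/z)²]^(−5/2)
r/z = 3.2/1.7 = 1.8824; [1+(r/z)²]^(−5/2) = 0.022729.
Δσ_z = 3×1370/(2π×1.7²) × 0.022729 = 226.34 × 0.022729 = 5.144 kPa

Δσ_z ≈ 5.14 kPa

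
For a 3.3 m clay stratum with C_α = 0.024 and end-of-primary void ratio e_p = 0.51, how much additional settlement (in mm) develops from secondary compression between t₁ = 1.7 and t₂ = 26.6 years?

Secondary compression: S_s = C_α·H/(1+e_p)·log₁₀(t₂/t₁)
S_s = 0.024×3.3/(1+0.51)×log₁₀(26.6/1.7)
    = 0.05245 × 1.194 = 0.06265 m

S_s ≈ 62.6 mm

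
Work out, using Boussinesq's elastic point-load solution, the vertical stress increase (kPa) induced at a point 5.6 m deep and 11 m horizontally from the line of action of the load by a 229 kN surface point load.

Boussinesq vertical stress below a point load on an elastic half-space:
Δσ_z = 3P/(2πz²) · [1 + (r/z)²]^(−5/2)
r/z = 11/5.6 = 1.9643; [1+(r/z)²]^(−5/2) = 0.01922.
Δσ_z = 3×229/(2π×5.6²) × 0.01922 = 3.4866 × 0.01922 = 0.06701 kPa

Δσ_z ≈ 0.067 kPa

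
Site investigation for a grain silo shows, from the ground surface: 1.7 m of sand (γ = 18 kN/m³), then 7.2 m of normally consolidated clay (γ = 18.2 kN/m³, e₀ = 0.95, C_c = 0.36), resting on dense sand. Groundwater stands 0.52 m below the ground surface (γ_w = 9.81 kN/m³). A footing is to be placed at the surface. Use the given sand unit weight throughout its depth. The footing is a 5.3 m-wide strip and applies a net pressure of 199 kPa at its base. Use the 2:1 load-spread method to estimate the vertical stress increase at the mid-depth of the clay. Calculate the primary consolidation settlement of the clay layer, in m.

S_c ≈ 0.638 m

Mid-depth of clay below the ground surface: z = 1.7 + 7.2/2 = 5.3 m.
Total vertical stress at mid-clay: σ_v = 18×1.7 + 18.2×3.6 = 96.12 kPa.
Pore pressure: u = 9.81×(5.3 − 0.52) = 46.892 kPa.
Initial effective stress: σ'_0 = σ_v − u = 96.12 − 46.892 = 49.228 kPa.
Stress increase at mid-clay by the 2:1 spreading method:
Δσ = qB/(B+z) = 199×5.3/(5.3+5.3) = 99.5 kPa
Final effective stress: σ'_f = σ'_0 + Δσ = 49.228 + 99.5 = 148.73 kPa.
Normally consolidated clay, so the full stress increment lies on the virgin compression line:
S_c = C_c·H/(1+e₀)·log₁₀(σ'_f/σ'_0) = 0.36×7.2/(1+0.95)×log₁₀(148.73/49.228)
    = 1.3292 × 0.48019 = 0.6383 m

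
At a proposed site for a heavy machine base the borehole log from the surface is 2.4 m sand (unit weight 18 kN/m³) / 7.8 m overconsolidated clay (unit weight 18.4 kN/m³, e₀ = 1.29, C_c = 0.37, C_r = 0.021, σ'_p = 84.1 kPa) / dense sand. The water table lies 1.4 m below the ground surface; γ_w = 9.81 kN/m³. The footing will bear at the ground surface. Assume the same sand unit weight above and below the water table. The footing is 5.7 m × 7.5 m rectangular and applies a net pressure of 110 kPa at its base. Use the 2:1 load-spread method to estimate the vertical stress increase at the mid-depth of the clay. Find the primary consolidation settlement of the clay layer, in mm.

Mid-depth of clay below the ground surface: z = 2.4 + 7.8/2 = 6.3 m.
Total vertical stress at mid-clay: σ_v = 18×2.4 + 18.4×3.9 = 114.96 kPa.
Pore pressure: u = 9.81×(6.3 − 1.4) = 48.069 kPa.
Initial effective stress: σ'_0 = σ_v − u = 114.96 − 48.069 = 66.891 kPa.
Stress increase at mid-clay by the 2:1 spreading method:
Δσ = qBL/((B+z)(L+z)) = 110×5.7×7.5/((5.7+6.3)(7.5+6.3)) = 28.397 kPa
Final effective stress: σ'_f = 66.891 + 28.397 = 95.288 kPa.
σ'_f = 95.288 > σ'_p = 84.1 kPa, so the stress path crosses the preconsolidation pressure — recompression up to σ'_p, then virgin compression beyond:
S_c = H/(1+e₀)·[C_r·log₁₀(σ'_p/σ'_0) + C_c·log₁₀(σ'_f/σ'_p)]
    = 7.8/2.29 × [0.021×log₁₀(84.1/66.891) + 0.37×log₁₀(95.288/84.1)]
    = 3.4061 × [0.002088 + 0.02007] = 0.07547 m

S_c ≈ 75.5 mm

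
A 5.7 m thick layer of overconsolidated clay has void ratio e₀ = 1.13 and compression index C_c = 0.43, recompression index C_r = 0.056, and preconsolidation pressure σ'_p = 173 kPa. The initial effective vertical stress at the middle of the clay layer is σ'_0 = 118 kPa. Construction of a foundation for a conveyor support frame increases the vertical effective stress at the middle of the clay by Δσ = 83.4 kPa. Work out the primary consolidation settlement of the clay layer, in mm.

Final effective stress: σ'_f = 118 + 83.4 = 201.4 kPa.
σ'_f = 201.4 > σ'_p = 173 kPa, so the stress path crosses the preconsolidation pressure — recompression up to σ'_p, then virgin compression beyond:
S_c = H/(1+e₀)·[C_r·log₁₀(σ'_p/σ'_0) + C_c·log₁₀(σ'_f/σ'_p)]
    = 5.7/2.13 × [0.056×log₁₀(173/118) + 0.43×log₁₀(201.4/173)]
    = 2.6761 × [0.0093052 + 0.028386] = 0.1009 m

S_c ≈ 101 mm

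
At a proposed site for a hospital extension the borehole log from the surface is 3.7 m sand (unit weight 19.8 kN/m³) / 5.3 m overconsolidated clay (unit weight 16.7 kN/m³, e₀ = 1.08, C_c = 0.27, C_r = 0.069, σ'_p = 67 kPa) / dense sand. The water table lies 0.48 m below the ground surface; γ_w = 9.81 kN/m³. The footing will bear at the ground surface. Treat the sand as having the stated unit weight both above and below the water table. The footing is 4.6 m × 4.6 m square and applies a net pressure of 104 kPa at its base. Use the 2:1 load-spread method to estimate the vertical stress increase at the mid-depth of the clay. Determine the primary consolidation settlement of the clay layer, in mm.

Mid-depth of clay below the ground surface: z = 3.7 + 5.3/2 = 6.35 m.
Total vertical stress at mid-clay: σ_v = 19.8×3.7 + 16.7×2.65 = 117.52 kPa.
Pore pressure: u = 9.81×(6.35 − 0.48) = 57.585 kPa.
Initial effective stress: σ'_0 = σ_v − u = 117.52 − 57.585 = 59.935 kPa.
Stress increase at mid-clay by the 2:1 spreading method:
Δσ = qBL/((B+z)(L+z)) = 104×4.6×4.6/((4.6+6.35)(4.6+6.35)) = 18.354 kPa
Final effective stress: σ'_f = 59.935 + 18.354 = 78.289 kPa.
σ'_f = 78.289 > σ'_p = 67 kPa, so the stress path crosses the preconsolidation pressure — recompression up to σ'_p, then virgin compression beyond:
S_c = H/(1+e₀)·[C_r·log₁₀(σ'_p/σ'_0) + C_c·log₁₀(σ'_f/σ'_p)]
    = 5.3/2.08 × [0.069×log₁₀(67/59.935) + 0.27×log₁₀(78.289/67)]
    = 2.5481 × [0.0033392 + 0.018259] = 0.05503 m

S_c ≈ 55 mm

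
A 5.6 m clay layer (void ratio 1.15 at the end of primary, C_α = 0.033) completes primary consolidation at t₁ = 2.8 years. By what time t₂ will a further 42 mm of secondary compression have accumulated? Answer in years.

S_s = C_α·H/(1+e_p)·log₁₀(t₂/t₁) ⇒ log₁₀(t₂/t₁) = S_s·(1+e_p)/(C_α·H).
log₁₀(t₂/t₁) = 0.042 × (1+1.15) / (0.033×5.6) = 0.4886
t₂ = t₁ × 10^0.4886 = 2.8 × 3.081 = 8.626 years

t₂ ≈ 8.63 years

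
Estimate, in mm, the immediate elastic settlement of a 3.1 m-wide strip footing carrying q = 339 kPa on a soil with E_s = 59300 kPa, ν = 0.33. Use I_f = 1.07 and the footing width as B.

Immediate (elastic) settlement: S_e = q·B·(1−ν²)/E_s · I_f.
S_e = 339 × 3.1 × (1 − 0.33²) / 59300 × 1.07
    = 339 × 3.1 × 0.8911 / 59300 × 1.07
    = 0.0169 m = 16.9 mm

S_e ≈ 16.9 mm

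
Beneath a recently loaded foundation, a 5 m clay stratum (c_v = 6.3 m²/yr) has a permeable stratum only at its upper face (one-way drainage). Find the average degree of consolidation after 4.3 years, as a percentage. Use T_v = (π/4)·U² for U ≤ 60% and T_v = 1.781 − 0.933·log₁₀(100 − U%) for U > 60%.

U ≈ 94.4 %

Drainage path length: H_d = H = 5 m (single drainage).
T_v = c_v·t/H_d² = 6.3×4.3/5² = 1.0836.
T_v = 1.0836 corresponds to the U > 60% branch:
U = 1 − 10^((1.781 − T_v)/0.933)/100 = 0.9441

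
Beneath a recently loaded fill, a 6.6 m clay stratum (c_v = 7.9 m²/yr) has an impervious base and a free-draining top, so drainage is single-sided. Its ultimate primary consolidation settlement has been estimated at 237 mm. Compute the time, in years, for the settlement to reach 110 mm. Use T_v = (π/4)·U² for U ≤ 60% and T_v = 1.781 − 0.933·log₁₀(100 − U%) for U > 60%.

Drainage path length: H_d = H = 6.6 m (single drainage).
U = S(t)/S_ult = 110/237 = 0.4641.
U ≤ 60%: T_v = (π/4)·U² = (π/4)×0.46414² = 0.16919.
t = T_v·H_d²/c_v = 0.16919×6.6²/7.9 = 0.9329 years.

t ≈ 0.933 years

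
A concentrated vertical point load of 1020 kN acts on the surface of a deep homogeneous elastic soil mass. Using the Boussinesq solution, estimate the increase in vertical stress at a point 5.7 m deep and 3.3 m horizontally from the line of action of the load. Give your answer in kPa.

Δσ_z ≈ 7.28 kPa

Boussinesq vertical stress below a point load on an elastic half-space:
Δσ_z = 3P/(2πz²) · [1 + (r/z)²]^(−5/2)
r/z = 3.3/5.7 = 0.57895; [1+(r/z)²]^(−5/2) = 0.48546.
Δσ_z = 3×1020/(2π×5.7²) × 0.48546 = 14.99 × 0.48546 = 7.277 kPa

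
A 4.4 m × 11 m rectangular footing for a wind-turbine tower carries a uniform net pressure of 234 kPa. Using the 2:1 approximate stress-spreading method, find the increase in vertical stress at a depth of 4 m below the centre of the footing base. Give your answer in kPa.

Δσ_z ≈ 89.9 kPa

By the 2:1 method the load spreads at 1 horizontal : 2 vertical, so at depth z the loaded area has grown by z in each plan dimension:
Δσ = qBL/((B+z)(L+z)) = 234×4.4×11/((4.4+4)(11+4)) = 89.886 kPa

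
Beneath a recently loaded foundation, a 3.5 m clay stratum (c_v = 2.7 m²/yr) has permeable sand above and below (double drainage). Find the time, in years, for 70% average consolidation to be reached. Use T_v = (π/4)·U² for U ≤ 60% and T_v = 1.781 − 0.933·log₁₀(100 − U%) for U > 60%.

Drainage path length: H_d = H/2 = 1.75 m (double drainage).
U > 60%: T_v = 1.781 − 0.933·log₁₀(100 − 70) = 0.40285.
t = T_v·H_d²/c_v = 0.40285×1.75²/2.7 = 0.4569 years.

t ≈ 0.457 years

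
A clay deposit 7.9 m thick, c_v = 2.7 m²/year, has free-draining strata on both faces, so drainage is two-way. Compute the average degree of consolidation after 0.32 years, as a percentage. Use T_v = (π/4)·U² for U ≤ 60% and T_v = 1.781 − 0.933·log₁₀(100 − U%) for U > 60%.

Drainage path length: H_d = H/2 = 3.95 m (double drainage).
T_v = c_v·t/H_d² = 2.7×0.32/3.95² = 0.055376.
T_v = 0.055376 corresponds to the U ≤ 60% branch:
U = √(4T_v/π) = 0.2655

U ≈ 26.6 %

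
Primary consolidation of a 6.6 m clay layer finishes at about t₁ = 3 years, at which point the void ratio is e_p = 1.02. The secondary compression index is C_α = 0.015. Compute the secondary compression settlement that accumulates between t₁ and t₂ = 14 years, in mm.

S_s ≈ 32.8 mm

Secondary compression: S_s = C_α·H/(1+e_p)·log₁₀(t₂/t₁)
S_s = 0.015×6.6/(1+1.02)×log₁₀(14/3)
    = 0.04901 × 0.669 = 0.03279 m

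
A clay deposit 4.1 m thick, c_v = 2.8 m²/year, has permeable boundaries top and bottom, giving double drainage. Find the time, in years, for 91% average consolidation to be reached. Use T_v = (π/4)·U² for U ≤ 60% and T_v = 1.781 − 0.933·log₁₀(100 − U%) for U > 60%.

t ≈ 1.34 years

Drainage path length: H_d = H/2 = 2.05 m (double drainage).
U > 60%: T_v = 1.781 − 0.933·log₁₀(100 − 91) = 0.89069.
t = T_v·H_d²/c_v = 0.89069×2.05²/2.8 = 1.337 years.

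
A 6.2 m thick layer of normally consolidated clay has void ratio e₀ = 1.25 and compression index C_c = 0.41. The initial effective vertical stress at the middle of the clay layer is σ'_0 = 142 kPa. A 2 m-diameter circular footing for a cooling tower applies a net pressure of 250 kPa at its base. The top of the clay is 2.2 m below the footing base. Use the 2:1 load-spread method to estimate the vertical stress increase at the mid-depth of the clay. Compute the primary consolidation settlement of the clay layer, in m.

S_c ≈ 0.0609 m

Mid-depth of clay below the footing base: z = 2.2 + 6.2/2 = 5.3 m.
Stress increase at mid-clay by the 2:1 spreading method:
Δσ ≈ qD²/(D+z)² = 250×2²/(2+5.3)² = 18.765 kPa
Final effective stress: σ'_f = σ'_0 + Δσ = 142 + 18.765 = 160.76 kPa.
Normally consolidated clay, so the full stress increment lies on the virgin compression line:
S_c = C_c·H/(1+e₀)·log₁₀(σ'_f/σ'_0) = 0.41×6.2/(1+1.25)×log₁₀(160.76/142)
    = 1.1298 × 0.05389 = 0.06088 m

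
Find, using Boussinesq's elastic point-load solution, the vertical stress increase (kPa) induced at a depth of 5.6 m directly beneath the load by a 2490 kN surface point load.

Boussinesq vertical stress below a point load on an elastic half-space:
Δσ_z = 3P/(2πz²) · [1 + (r/z)²]^(−5/2)
r/z = 0/5.6 = 0; [1+(r/z)²]^(−5/2) = 1.
Δσ_z = 3×2490/(2π×5.6²) × 1 = 37.911 × 1 = 37.91 kPa

Δσ_z ≈ 37.9 kPa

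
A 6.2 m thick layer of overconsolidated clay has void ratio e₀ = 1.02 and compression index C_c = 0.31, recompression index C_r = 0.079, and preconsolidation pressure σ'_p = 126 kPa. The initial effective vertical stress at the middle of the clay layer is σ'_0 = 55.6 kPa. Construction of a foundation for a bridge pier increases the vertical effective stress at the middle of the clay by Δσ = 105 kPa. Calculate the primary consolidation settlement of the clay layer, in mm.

Final effective stress: σ'_f = 55.6 + 105 = 160.6 kPa.
σ'_f = 160.6 > σ'_p = 126 kPa, so the stress path crosses the preconsolidation pressure — recompression up to σ'_p, then virgin compression beyond:
S_c = H/(1+e₀)·[C_r·log₁₀(σ'_p/σ'_0) + C_c·log₁₀(σ'_f/σ'_p)]
    = 6.2/2.02 × [0.079×log₁₀(126/55.6) + 0.31×log₁₀(160.6/126)]
    = 3.0693 × [0.028068 + 0.032666] = 0.1864 m

S_c ≈ 186 mm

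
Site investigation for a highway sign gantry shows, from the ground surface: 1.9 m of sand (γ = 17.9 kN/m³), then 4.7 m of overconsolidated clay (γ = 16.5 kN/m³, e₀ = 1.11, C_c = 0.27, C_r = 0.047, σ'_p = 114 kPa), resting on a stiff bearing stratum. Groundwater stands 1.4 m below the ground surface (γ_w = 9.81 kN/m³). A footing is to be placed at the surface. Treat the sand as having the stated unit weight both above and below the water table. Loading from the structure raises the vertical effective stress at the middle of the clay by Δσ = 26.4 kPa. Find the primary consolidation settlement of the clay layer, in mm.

S_c ≈ 21.1 mm

Mid-depth of clay below the ground surface: z = 1.9 + 4.7/2 = 4.25 m.
Total vertical stress at mid-clay: σ_v = 17.9×1.9 + 16.5×2.35 = 72.785 kPa.
Pore pressure: u = 9.81×(4.25 − 1.4) = 27.959 kPa.
Initial effective stress: σ'_0 = σ_v − u = 72.785 − 27.959 = 44.826 kPa.
Final effective stress: σ'_f = 44.826 + 26.4 = 71.226 kPa.
σ'_f = 71.226 ≤ σ'_p = 114 kPa, so the clay remains overconsolidated and only the recompression index applies:
S_c = C_r·H/(1+e₀)·log₁₀(σ'_f/σ'_0) = 0.047×4.7/2.11×log₁₀(71.226/44.826)
    = 0.10469 × 0.20111 = 0.02105 m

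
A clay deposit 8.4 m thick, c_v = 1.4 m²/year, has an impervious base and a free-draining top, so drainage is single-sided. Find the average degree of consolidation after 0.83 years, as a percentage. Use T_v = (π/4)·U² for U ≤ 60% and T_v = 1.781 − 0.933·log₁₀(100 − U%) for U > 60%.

U ≈ 14.5 %

Drainage path length: H_d = H = 8.4 m (single drainage).
T_v = c_v·t/H_d² = 1.4×0.83/8.4² = 0.016468.
T_v = 0.016468 corresponds to the U ≤ 60% branch:
U = √(4T_v/π) = 0.1448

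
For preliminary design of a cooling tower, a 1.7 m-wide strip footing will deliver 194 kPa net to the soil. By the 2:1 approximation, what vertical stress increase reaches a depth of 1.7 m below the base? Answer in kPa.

Δσ_z ≈ 97 kPa

By the 2:1 method the load spreads at 1 horizontal : 2 vertical, so at depth z the loaded area has grown by z in each plan dimension:
Δσ = qB/(B+z) = 194×1.7/(1.7+1.7) = 97 kPa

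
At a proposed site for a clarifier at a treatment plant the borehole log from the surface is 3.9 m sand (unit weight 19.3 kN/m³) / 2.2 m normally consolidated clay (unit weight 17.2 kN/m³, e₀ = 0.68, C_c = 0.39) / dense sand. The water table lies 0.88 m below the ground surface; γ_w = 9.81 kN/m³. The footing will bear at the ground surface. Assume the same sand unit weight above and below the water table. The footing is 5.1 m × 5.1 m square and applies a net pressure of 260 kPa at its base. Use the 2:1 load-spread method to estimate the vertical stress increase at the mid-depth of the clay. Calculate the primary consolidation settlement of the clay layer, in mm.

S_c ≈ 178 mm

Mid-depth of clay below the ground surface: z = 3.9 + 2.2/2 = 5 m.
Total vertical stress at mid-clay: σ_v = 19.3×3.9 + 17.2×1.1 = 94.19 kPa.
Pore pressure: u = 9.81×(5 − 0.88) = 40.417 kPa.
Initial effective stress: σ'_0 = σ_v − u = 94.19 − 40.417 = 53.773 kPa.
Stress increase at mid-clay by the 2:1 spreading method:
Δσ = qBL/((B+z)(L+z)) = 260×5.1×5.1/((5.1+5)(5.1+5)) = 66.294 kPa
Final effective stress: σ'_f = σ'_0 + Δσ = 53.773 + 66.294 = 120.07 kPa.
Normally consolidated clay, so the full stress increment lies on the virgin compression line:
S_c = C_c·H/(1+e₀)·log₁₀(σ'_f/σ'_0) = 0.39×2.2/(1+0.68)×log₁₀(120.07/53.773)
    = 0.51071 × 0.34887 = 0.1782 m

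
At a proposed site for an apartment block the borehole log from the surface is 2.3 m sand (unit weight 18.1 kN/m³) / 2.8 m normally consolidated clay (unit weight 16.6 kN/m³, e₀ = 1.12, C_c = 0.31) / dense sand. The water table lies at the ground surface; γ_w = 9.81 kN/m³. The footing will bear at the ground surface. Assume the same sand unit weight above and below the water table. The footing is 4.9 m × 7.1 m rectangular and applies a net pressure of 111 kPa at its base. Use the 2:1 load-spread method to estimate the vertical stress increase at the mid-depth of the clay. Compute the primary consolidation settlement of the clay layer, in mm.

S_c ≈ 160 mm

Mid-depth of clay below the ground surface: z = 2.3 + 2.8/2 = 3.7 m.
Total vertical stress at mid-clay: σ_v = 18.1×2.3 + 16.6×1.4 = 64.87 kPa.
Pore pressure: u = 9.81×(3.7 − 0) = 36.297 kPa.
Initial effective stress: σ'_0 = σ_v − u = 64.87 − 36.297 = 28.573 kPa.
Stress increase at mid-clay by the 2:1 spreading method:
Δσ = qBL/((B+z)(L+z)) = 111×4.9×7.1/((4.9+3.7)(7.1+3.7)) = 41.577 kPa
Final effective stress: σ'_f = σ'_0 + Δσ = 28.573 + 41.577 = 70.15 kPa.
Normally consolidated clay, so the full stress increment lies on the virgin compression line:
S_c = C_c·H/(1+e₀)·log₁₀(σ'_f/σ'_0) = 0.31×2.8/(1+1.12)×log₁₀(70.15/28.573)
    = 0.40943 × 0.39007 = 0.1597 m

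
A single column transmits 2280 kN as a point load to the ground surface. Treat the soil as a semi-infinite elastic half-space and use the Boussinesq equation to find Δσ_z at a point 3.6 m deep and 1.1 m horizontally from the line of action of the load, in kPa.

Boussinesq vertical stress below a point load on an elastic half-space:
Δσ_z = 3P/(2πz²) · [1 + (r/z)²]^(−5/2)
r/z = 1.1/3.6 = 0.30556; [1+(r/z)²]^(−5/2) = 0.8.
Δσ_z = 3×2280/(2π×3.6²) × 0.8 = 83.998 × 0.8 = 67.2 kPa

Δσ_z ≈ 67.2 kPa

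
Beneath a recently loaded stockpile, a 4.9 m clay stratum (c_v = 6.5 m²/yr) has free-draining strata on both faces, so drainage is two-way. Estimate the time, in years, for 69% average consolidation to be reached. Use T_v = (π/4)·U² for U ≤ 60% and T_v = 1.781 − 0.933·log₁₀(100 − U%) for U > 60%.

t ≈ 0.36 years

Drainage path length: H_d = H/2 = 2.45 m (double drainage).
U > 60%: T_v = 1.781 − 0.933·log₁₀(100 − 69) = 0.38956.
t = T_v·H_d²/c_v = 0.38956×2.45²/6.5 = 0.3597 years.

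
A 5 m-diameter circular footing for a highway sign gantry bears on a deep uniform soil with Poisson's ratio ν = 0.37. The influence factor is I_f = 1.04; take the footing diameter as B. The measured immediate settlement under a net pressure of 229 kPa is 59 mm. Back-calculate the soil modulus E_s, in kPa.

S_e = q·B·(1−ν²)/E_s · I_f  ⇒  E_s = q·B·(1−ν²)·I_f / S_e.
E_s = 229 × 5 × 0.8631 × 1.04 / 0.059 = 17420 kPa

E_s ≈ 17400 kPa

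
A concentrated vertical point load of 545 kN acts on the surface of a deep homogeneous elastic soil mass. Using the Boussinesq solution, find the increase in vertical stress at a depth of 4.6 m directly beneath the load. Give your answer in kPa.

Boussinesq vertical stress below a point load on an elastic half-space:
Δσ_z = 3P/(2πz²) · [1 + (r/z)²]^(−5/2)
r/z = 0/4.6 = 0; [1+(r/z)²]^(−5/2) = 1.
Δσ_z = 3×545/(2π×4.6²) × 1 = 12.298 × 1 = 12.3 kPa

Δσ_z ≈ 12.3 kPa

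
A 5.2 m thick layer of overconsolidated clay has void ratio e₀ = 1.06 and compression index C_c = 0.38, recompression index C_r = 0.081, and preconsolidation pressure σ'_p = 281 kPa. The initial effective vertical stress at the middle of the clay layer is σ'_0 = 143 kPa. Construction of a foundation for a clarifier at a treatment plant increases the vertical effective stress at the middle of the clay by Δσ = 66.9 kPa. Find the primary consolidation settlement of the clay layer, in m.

Final effective stress: σ'_f = 143 + 66.9 = 209.9 kPa.
σ'_f = 209.9 ≤ σ'_p = 281 kPa, so the clay remains overconsolidated and only the recompression index applies:
S_c = C_r·H/(1+e₀)·log₁₀(σ'_f/σ'_0) = 0.081×5.2/2.06×log₁₀(209.9/143)
    = 0.20447 × 0.16668 = 0.03408 m

S_c ≈ 0.0341 m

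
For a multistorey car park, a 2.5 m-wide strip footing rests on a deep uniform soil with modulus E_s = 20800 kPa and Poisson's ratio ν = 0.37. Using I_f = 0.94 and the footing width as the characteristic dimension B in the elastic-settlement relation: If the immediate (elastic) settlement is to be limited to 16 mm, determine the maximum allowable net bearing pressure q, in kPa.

S_e = q·B·(1−ν²)/E_s · I_f  ⇒  q = S_e·E_s / (B·(1−ν²)·I_f).
q = 0.016 × 20800 / (2.5 × 0.8631 × 0.94) = 164.1 kPa

q ≈ 164 kPa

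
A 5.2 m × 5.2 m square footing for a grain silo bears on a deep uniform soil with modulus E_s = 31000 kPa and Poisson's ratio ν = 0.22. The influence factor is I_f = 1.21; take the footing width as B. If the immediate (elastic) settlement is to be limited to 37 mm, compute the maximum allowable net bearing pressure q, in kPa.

q ≈ 192 kPa

S_e = q·B·(1−ν²)/E_s · I_f  ⇒  q = S_e·E_s / (B·(1−ν²)·I_f).
q = 0.037 × 31000 / (5.2 × 0.9516 × 1.21) = 191.6 kPa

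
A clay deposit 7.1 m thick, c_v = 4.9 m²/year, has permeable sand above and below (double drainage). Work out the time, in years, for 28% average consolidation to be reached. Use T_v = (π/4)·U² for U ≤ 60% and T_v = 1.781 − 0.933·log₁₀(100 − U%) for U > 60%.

Drainage path length: H_d = H/2 = 3.55 m (double drainage).
U ≤ 60%: T_v = (π/4)·U² = (π/4)×0.28² = 0.061575.
t = T_v·H_d²/c_v = 0.061575×3.55²/4.9 = 0.1584 years.

t ≈ 0.158 years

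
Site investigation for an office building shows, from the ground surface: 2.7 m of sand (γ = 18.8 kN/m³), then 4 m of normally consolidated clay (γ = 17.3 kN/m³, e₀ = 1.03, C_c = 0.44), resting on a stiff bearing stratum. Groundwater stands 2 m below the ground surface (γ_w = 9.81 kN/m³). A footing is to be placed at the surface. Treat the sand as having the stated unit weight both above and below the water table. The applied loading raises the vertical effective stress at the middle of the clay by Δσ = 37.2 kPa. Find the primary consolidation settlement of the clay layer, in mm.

S_c ≈ 184 mm

Mid-depth of clay below the ground surface: z = 2.7 + 4/2 = 4.7 m.
Total vertical stress at mid-clay: σ_v = 18.8×2.7 + 17.3×2 = 85.36 kPa.
Pore pressure: u = 9.81×(4.7 − 2) = 26.487 kPa.
Initial effective stress: σ'_0 = σ_v − u = 85.36 − 26.487 = 58.873 kPa.
Final effective stress: σ'_f = σ'_0 + Δσ = 58.873 + 37.2 = 96.073 kPa.
Normally consolidated clay, so the full stress increment lies on the virgin compression line:
S_c = C_c·H/(1+e₀)·log₁₀(σ'_f/σ'_0) = 0.44×4/(1+1.03)×log₁₀(96.073/58.873)
    = 0.867 × 0.21269 = 0.1844 m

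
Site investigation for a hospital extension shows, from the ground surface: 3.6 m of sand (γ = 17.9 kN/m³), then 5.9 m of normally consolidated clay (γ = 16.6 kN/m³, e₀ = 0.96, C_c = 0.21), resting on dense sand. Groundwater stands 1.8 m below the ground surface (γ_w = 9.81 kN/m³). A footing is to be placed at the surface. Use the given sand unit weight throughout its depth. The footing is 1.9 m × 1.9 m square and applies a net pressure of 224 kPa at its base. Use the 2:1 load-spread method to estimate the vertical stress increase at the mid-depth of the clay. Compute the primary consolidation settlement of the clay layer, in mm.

S_c ≈ 43 mm

Mid-depth of clay below the ground surface: z = 3.6 + 5.9/2 = 6.55 m.
Total vertical stress at mid-clay: σ_v = 17.9×3.6 + 16.6×2.95 = 113.41 kPa.
Pore pressure: u = 9.81×(6.55 − 1.8) = 46.598 kPa.
Initial effective stress: σ'_0 = σ_v − u = 113.41 − 46.598 = 66.812 kPa.
Stress increase at mid-clay by the 2:1 spreading method:
Δσ = qBL/((B+z)(L+z)) = 224×1.9×1.9/((1.9+6.55)(1.9+6.55)) = 11.325 kPa
Final effective stress: σ'_f = σ'_0 + Δσ = 66.812 + 11.325 = 78.137 kPa.
Normally consolidated clay, so the full stress increment lies on the virgin compression line:
S_c = C_c·H/(1+e₀)·log₁₀(σ'_f/σ'_0) = 0.21×5.9/(1+0.96)×log₁₀(78.137/66.812)
    = 0.63214 × 0.068002 = 0.04299 m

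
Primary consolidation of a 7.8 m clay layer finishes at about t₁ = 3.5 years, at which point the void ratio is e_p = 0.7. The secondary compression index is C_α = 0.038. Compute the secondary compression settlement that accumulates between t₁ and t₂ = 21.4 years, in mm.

Secondary compression: S_s = C_α·H/(1+e_p)·log₁₀(t₂/t₁)
S_s = 0.038×7.8/(1+0.7)×log₁₀(21.4/3.5)
    = 0.1744 × 0.7863 = 0.1371 m

S_s ≈ 137 mm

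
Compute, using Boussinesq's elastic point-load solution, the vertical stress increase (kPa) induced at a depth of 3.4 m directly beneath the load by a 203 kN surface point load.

Boussinesq vertical stress below a point load on an elastic half-space:
Δσ_z = 3P/(2πz²) · [1 + (r/z)²]^(−5/2)
r/z = 0/3.4 = 0; [1+(r/z)²]^(−5/2) = 1.
Δσ_z = 3×203/(2π×3.4²) × 1 = 8.3845 × 1 = 8.384 kPa

Δσ_z ≈ 8.38 kPa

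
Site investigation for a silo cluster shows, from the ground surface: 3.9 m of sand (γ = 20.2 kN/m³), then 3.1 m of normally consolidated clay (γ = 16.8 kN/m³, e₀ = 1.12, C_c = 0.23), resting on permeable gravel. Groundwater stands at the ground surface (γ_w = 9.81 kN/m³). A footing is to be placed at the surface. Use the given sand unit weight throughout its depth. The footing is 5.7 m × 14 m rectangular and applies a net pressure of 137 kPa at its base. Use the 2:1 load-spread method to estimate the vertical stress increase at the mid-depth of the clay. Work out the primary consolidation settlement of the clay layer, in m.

Mid-depth of clay below the ground surface: z = 3.9 + 3.1/2 = 5.45 m.
Total vertical stress at mid-clay: σ_v = 20.2×3.9 + 16.8×1.55 = 104.82 kPa.
Pore pressure: u = 9.81×(5.45 − 0) = 53.465 kPa.
Initial effective stress: σ'_0 = σ_v − u = 104.82 − 53.465 = 51.355 kPa.
Stress increase at mid-clay by the 2:1 spreading method:
Δσ = qBL/((B+z)(L+z)) = 137×5.7×14/((5.7+5.45)(14+5.45)) = 50.411 kPa
Final effective stress: σ'_f = σ'_0 + Δσ = 51.355 + 50.411 = 101.77 kPa.
Normally consolidated clay, so the full stress increment lies on the virgin compression line:
S_c = C_c·H/(1+e₀)·log₁₀(σ'_f/σ'_0) = 0.23×3.1/(1+1.12)×log₁₀(101.77/51.355)
    = 0.33632 × 0.29704 = 0.0999 m

S_c ≈ 0.0999 m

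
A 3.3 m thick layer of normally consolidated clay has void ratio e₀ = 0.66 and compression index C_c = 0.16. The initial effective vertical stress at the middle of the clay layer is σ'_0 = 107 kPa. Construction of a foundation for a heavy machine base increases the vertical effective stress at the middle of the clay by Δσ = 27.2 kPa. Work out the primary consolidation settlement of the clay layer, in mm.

S_c ≈ 31.3 mm

Final effective stress: σ'_f = σ'_0 + Δσ = 107 + 27.2 = 134.2 kPa.
Normally consolidated clay, so the full stress increment lies on the virgin compression line:
S_c = C_c·H/(1+e₀)·log₁₀(σ'_f/σ'_0) = 0.16×3.3/(1+0.66)×log₁₀(134.2/107)
    = 0.31807 × 0.098369 = 0.03129 m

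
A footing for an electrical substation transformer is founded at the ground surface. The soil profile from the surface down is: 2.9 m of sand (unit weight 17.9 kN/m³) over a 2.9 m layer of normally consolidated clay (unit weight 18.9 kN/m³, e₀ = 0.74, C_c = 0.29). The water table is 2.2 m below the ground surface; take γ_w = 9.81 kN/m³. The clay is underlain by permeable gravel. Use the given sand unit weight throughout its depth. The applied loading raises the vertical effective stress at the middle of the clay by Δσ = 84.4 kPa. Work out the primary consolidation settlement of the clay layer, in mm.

S_c ≈ 188 mm

Mid-depth of clay below the ground surface: z = 2.9 + 2.9/2 = 4.35 m.
Total vertical stress at mid-clay: σ_v = 17.9×2.9 + 18.9×1.45 = 79.315 kPa.
Pore pressure: u = 9.81×(4.35 − 2.2) = 21.091 kPa.
Initial effective stress: σ'_0 = σ_v − u = 79.315 − 21.091 = 58.224 kPa.
Final effective stress: σ'_f = σ'_0 + Δσ = 58.224 + 84.4 = 142.62 kPa.
Normally consolidated clay, so the full stress increment lies on the virgin compression line:
S_c = C_c·H/(1+e₀)·log₁₀(σ'_f/σ'_0) = 0.29×2.9/(1+0.74)×log₁₀(142.62/58.224)
    = 0.48333 × 0.38908 = 0.1881 m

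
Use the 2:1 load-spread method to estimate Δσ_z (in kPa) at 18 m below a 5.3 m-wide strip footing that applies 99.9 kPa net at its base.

By the 2:1 method the load spreads at 1 horizontal : 2 vertical, so at depth z the loaded area has grown by z in each plan dimension:
Δσ = qB/(B+z) = 99.9×5.3/(5.3+18) = 22.724 kPa

Δσ_z ≈ 22.7 kPa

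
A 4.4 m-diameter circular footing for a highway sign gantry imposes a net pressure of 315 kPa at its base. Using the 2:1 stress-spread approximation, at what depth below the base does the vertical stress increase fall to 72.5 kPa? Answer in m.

2:1 spreading — at depth z the loaded area has grown by z in each plan dimension:
qD²/(D+z)² = Δσ_z ⇒ z = D(√(q/Δσ_z) − 1) = 4.4×(√(315/72.5) − 1) = 4.771 m

z ≈ 4.77 m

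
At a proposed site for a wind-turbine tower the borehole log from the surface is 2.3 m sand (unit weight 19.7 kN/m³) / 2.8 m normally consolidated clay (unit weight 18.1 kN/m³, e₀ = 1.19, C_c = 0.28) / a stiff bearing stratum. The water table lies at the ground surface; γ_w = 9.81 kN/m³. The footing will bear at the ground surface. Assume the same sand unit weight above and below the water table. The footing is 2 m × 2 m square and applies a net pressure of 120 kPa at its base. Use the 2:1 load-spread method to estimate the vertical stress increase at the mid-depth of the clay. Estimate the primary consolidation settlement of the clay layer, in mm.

Mid-depth of clay below the ground surface: z = 2.3 + 2.8/2 = 3.7 m.
Total vertical stress at mid-clay: σ_v = 19.7×2.3 + 18.1×1.4 = 70.65 kPa.
Pore pressure: u = 9.81×(3.7 − 0) = 36.297 kPa.
Initial effective stress: σ'_0 = σ_v − u = 70.65 − 36.297 = 34.353 kPa.
Stress increase at mid-clay by the 2:1 spreading method:
Δσ = qBL/((B+z)(L+z)) = 120×2×2/((2+3.7)(2+3.7)) = 14.774 kPa
Final effective stress: σ'_f = σ'_0 + Δσ = 34.353 + 14.774 = 49.127 kPa.
Normally consolidated clay, so the full stress increment lies on the virgin compression line:
S_c = C_c·H/(1+e₀)·log₁₀(σ'_f/σ'_0) = 0.28×2.8/(1+1.19)×log₁₀(49.127/34.353)
    = 0.35799 × 0.15536 = 0.05562 m

S_c ≈ 55.6 mm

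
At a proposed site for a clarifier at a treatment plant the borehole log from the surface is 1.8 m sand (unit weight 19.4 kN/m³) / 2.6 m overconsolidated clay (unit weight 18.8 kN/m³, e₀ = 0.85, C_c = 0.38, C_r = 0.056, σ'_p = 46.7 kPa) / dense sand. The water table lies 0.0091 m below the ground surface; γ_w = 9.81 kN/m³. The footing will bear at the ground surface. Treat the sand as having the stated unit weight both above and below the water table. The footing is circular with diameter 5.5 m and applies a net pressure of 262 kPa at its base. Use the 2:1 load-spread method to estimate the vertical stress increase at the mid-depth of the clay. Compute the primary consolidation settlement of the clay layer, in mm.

S_c ≈ 265 mm

Mid-depth of clay below the ground surface: z = 1.8 + 2.6/2 = 3.1 m.
Total vertical stress at mid-clay: σ_v = 19.4×1.8 + 18.8×1.3 = 59.36 kPa.
Pore pressure: u = 9.81×(3.1 − 0.0091) = 30.323 kPa.
Initial effective stress: σ'_0 = σ_v − u = 59.36 − 30.323 = 29.037 kPa.
Stress increase at mid-clay by the 2:1 spreading method:
Δσ ≈ qD²/(D+z)² = 262×5.5²/(5.5+3.1)² = 107.16 kPa
Final effective stress: σ'_f = 29.037 + 107.16 = 136.2 kPa.
σ'_f = 136.2 > σ'_p = 46.7 kPa, so the stress path crosses the preconsolidation pressure — recompression up to σ'_p, then virgin compression beyond:
S_c = H/(1+e₀)·[C_r·log₁₀(σ'_p/σ'_0) + C_c·log₁₀(σ'_f/σ'_p)]
    = 2.6/1.85 × [0.056×log₁₀(46.7/29.037) + 0.38×log₁₀(136.2/46.7)]
    = 1.4054 × [0.011556 + 0.17665] = 0.2645 m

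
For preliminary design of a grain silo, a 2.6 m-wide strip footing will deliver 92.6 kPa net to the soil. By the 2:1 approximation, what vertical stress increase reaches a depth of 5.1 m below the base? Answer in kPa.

Δσ_z ≈ 31.3 kPa

By the 2:1 method the load spreads at 1 horizontal : 2 vertical, so at depth z the loaded area has grown by z in each plan dimension:
Δσ = qB/(B+z) = 92.6×2.6/(2.6+5.1) = 31.268 kPa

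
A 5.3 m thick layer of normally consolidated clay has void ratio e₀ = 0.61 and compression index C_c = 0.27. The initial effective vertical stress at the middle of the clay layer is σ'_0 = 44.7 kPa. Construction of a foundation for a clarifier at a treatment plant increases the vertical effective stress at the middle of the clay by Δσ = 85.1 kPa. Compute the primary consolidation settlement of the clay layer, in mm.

Final effective stress: σ'_f = σ'_0 + Δσ = 44.7 + 85.1 = 129.8 kPa.
Normally consolidated clay, so the full stress increment lies on the virgin compression line:
S_c = C_c·H/(1+e₀)·log₁₀(σ'_f/σ'_0) = 0.27×5.3/(1+0.61)×log₁₀(129.8/44.7)
    = 0.88882 × 0.46297 = 0.4115 m

S_c ≈ 411 mm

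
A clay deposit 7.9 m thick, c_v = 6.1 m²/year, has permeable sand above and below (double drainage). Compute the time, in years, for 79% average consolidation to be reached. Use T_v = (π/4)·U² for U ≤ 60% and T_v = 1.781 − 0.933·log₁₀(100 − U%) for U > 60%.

Drainage path length: H_d = H/2 = 3.95 m (double drainage).
U > 60%: T_v = 1.781 − 0.933·log₁₀(100 − 79) = 0.54737.
t = T_v·H_d²/c_v = 0.54737×3.95²/6.1 = 1.4 years.

t ≈ 1.4 years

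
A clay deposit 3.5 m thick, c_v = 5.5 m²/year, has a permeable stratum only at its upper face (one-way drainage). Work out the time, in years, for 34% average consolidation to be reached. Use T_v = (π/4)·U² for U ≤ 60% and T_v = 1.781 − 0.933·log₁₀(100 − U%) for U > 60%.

Drainage path length: H_d = H = 3.5 m (single drainage).
U ≤ 60%: T_v = (π/4)·U² = (π/4)×0.34² = 0.090792.
t = T_v·H_d²/c_v = 0.090792×3.5²/5.5 = 0.2022 years.

t ≈ 0.202 years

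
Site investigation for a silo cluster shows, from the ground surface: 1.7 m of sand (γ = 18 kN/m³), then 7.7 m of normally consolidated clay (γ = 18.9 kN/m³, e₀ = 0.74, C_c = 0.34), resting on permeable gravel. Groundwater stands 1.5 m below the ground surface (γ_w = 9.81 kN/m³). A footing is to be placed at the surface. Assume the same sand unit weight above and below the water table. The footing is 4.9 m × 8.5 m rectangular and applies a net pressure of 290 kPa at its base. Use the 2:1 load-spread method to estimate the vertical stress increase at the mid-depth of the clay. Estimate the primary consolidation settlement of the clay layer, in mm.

Mid-depth of clay below the ground surface: z = 1.7 + 7.7/2 = 5.55 m.
Total vertical stress at mid-clay: σ_v = 18×1.7 + 18.9×3.85 = 103.36 kPa.
Pore pressure: u = 9.81×(5.55 − 1.5) = 39.73 kPa.
Initial effective stress: σ'_0 = σ_v − u = 103.36 − 39.73 = 63.63 kPa.
Stress increase at mid-clay by the 2:1 spreading method:
Δσ = qBL/((B+z)(L+z)) = 290×4.9×8.5/((4.9+5.55)(8.5+5.55)) = 82.266 kPa
Final effective stress: σ'_f = σ'_0 + Δσ = 63.63 + 82.266 = 145.9 kPa.
Normally consolidated clay, so the full stress increment lies on the virgin compression line:
S_c = C_c·H/(1+e₀)·log₁₀(σ'_f/σ'_0) = 0.34×7.7/(1+0.74)×log₁₀(145.9/63.63)
    = 1.5046 × 0.36039 = 0.5422 m

S_c ≈ 542 mm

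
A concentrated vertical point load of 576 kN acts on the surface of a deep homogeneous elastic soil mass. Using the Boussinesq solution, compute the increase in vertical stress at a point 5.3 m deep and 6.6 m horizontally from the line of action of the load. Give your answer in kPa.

Δσ_z ≈ 0.942 kPa

Boussinesq vertical stress below a point load on an elastic half-space:
Δσ_z = 3P/(2πz²) · [1 + (r/z)²]^(−5/2)
r/z = 6.6/5.3 = 1.2453; [1+(r/z)²]^(−5/2) = 0.096236.
Δσ_z = 3×576/(2π×5.3²) × 0.096236 = 9.7907 × 0.096236 = 0.9422 kPa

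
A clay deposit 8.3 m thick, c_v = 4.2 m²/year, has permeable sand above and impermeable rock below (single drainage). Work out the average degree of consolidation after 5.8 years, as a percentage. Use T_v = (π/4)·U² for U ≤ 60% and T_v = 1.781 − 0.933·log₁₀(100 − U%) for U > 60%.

U ≈ 66.1 %

Drainage path length: H_d = H = 8.3 m (single drainage).
T_v = c_v·t/H_d² = 4.2×5.8/8.3² = 0.35361.
T_v = 0.35361 corresponds to the U > 60% branch:
U = 1 − 10^((1.781 − T_v)/0.933)/100 = 0.6612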